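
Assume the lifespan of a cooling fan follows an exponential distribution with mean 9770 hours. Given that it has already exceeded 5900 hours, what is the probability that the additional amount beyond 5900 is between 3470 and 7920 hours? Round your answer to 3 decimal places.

0.256

The rate is λ = 1/9770 = 0.000102354 per hour.
Memoryless: the residual past 5900 is again Exp(λ).
P(3470 < residual < 7920) = e^(−λ·3470) − e^(−λ·7920) = 0.70106 − 0.44457 ≈ 0.256.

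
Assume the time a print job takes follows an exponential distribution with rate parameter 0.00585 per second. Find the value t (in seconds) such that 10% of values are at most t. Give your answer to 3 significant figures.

18.0

Set 1 − e^(−λt) = 0.1, so t = −ln(0.9)/λ = 0.10536/0.00585 ≈ 18.0103 seconds.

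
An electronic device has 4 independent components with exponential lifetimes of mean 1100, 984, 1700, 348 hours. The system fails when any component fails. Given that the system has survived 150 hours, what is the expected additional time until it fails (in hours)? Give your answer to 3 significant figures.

186

First-failure rate Σλ = 1/1100 + 1/984 + 1/1700 + 1/348 = 0.00538715.
By memorylessness the expected residual is 1/Σλ = 185.627 hours, regardless of the 150 already elapsed.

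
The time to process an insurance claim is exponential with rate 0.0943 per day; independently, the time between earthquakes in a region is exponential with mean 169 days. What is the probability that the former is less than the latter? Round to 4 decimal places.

λ_1 = 0.0943, λ_2 = 1/169 = 0.00591716.
For independent exponentials, P(the former < the latter) = λ_1/(λ_1+λ_2) = 0.0943/0.100217 ≈ 0.9410.

0.9410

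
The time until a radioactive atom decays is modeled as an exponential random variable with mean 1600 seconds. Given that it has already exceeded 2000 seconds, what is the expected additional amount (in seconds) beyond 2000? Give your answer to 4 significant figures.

1600

The rate is λ = 1/1600 = 0.000625 per second.
By memorylessness, the remaining amount past any threshold is again Exp(λ) with mean 1/λ = 1600 seconds.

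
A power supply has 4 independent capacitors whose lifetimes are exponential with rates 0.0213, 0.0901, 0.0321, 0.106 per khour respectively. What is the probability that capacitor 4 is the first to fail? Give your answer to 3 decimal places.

0.425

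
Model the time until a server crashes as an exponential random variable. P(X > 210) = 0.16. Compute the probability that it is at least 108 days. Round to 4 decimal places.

e^(−λ·210) = 0.16 ⇒ λ = −ln(0.16)/210 = 0.00872658.
P(X > 108) = e^(−0.00872658·108) = e^(−0.94247) ≈ 0.3897.

0.3897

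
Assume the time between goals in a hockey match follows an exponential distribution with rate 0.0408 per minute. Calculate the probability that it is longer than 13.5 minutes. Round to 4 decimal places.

0.5765

P(X > 13.5) = e^(−λ·13.5) = e^(−0.5508) ≈ 0.5765.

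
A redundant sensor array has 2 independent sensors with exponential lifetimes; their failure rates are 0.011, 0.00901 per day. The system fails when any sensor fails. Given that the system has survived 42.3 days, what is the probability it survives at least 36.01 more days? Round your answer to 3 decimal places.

Time to first failure ~ Exp(Σλ) with Σλ = 0.02001.
By memorylessness, P(T > 42.3+36.01 | T > 42.3) = P(T > 36.01) = e^(−0.02001·36.01) ≈ 0.486.

0.486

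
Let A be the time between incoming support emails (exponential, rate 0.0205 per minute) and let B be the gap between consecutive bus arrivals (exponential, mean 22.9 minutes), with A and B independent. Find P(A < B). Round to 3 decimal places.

0.319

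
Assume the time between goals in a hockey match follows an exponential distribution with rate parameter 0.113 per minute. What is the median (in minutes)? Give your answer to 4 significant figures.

Set 1 − e^(−λt) = 0.5, so t = −ln(0.5)/λ = 0.69315/0.113 ≈ 6.13405 minutes.

6.134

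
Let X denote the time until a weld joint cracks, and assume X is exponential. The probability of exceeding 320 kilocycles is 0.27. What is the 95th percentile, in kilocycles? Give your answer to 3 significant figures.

732

e^(−λ·320) = 0.27 ⇒ λ = −ln(0.27)/320 = 0.00409167.
95th percentile: 1 − e^(−λt) = 0.95, t = −ln(0.05)/λ = 732.155 kilocycles.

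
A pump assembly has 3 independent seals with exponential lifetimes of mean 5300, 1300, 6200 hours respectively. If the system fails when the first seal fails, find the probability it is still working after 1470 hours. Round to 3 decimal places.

The first failure time is exponential with rate Σλ_i = 1/5300 + 1/1300 + 1/6200 = 0.0011192 per hour.
P(min > 1470) = e^(−0.0011192·1470) = e^(−1.6452) ≈ 0.193.

0.193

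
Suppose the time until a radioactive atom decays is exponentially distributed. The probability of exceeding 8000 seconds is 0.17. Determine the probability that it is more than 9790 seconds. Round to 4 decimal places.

e^(−λ·8000) = 0.17 ⇒ λ = −ln(0.17)/8000 = 0.000221495.
P(X > 9790) = e^(−0.000221495·9790) = e^(−2.1684) ≈ 0.1144.

0.1144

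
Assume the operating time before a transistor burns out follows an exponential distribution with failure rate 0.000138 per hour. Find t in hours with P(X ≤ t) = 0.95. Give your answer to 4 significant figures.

Set 1 − e^(−λt) = 0.95, so t = −ln(0.05)/λ = 2.9957/0.000138 ≈ 21708.2 hours.

21710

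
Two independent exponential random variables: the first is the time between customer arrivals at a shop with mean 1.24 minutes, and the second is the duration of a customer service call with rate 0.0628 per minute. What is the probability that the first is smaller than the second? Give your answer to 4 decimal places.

λ_1 = 1/1.24 = 0.806452, λ_2 = 0.0628.
For independent exponentials, P(the first < the second) = λ_1/(λ_1+λ_2) = 0.806452/0.869252 ≈ 0.9278.

0.9278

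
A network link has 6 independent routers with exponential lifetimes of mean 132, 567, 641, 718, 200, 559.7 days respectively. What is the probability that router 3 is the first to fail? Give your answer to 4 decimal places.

Rates: λ_i = 1/mean_i → 0.00757576, 0.00176367, 0.00156006, 0.00139276, 0.005, 0.00178667; Σλ = 0.0190789.
P(router 3 first) = λ_3/Σλ = 0.00156006/0.0190789 ≈ 0.0818.

0.0818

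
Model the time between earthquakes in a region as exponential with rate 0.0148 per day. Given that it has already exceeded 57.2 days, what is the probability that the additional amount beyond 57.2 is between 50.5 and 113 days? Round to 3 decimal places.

Memoryless: the residual past 57.2 is again Exp(λ).
P(50.5 < residual < 113) = e^(−λ·50.5) − e^(−λ·113) = 0.47360 − 0.18780 ≈ 0.286.

0.286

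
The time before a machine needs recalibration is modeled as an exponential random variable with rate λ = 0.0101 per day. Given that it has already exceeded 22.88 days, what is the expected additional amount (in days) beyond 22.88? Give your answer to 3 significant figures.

By memorylessness, the remaining amount past any threshold is again Exp(λ) with mean 1/λ = 99.0099 days.

99.0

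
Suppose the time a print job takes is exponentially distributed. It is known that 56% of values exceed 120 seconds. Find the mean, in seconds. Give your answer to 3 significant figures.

e^(−λ·120) = 0.56 ⇒ λ = −ln(0.56)/120 = 0.00483182.
Mean = 1/λ = 206.961 seconds.

207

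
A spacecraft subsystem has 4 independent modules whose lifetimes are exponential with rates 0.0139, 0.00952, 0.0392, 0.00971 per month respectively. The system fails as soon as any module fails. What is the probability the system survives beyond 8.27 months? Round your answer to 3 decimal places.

0.550

The time to first failure is exponential with rate Σλ = 0.0139 + 0.00952 + 0.0392 + 0.00971 = 0.07233.
P(min > 8.27) = e^(−0.07233·8.27) = e^(−0.59817) ≈ 0.550.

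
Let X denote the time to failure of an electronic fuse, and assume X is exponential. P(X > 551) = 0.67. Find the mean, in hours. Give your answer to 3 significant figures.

e^(−λ·551) = 0.67 ⇒ λ = −ln(0.67)/551 = 0.00072682.
Mean = 1/λ = 1375.86 hours.

1380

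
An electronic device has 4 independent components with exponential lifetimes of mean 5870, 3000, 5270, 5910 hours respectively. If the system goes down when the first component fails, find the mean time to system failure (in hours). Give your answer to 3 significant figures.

The first failure time is exponential with rate Σλ_i = 1/5870 + 1/3000 + 1/5270 + 1/5910 = 0.000862649 per hour.
E[min] = 1/Σλ = 1/0.000862649 = 1159.22 hours.

1160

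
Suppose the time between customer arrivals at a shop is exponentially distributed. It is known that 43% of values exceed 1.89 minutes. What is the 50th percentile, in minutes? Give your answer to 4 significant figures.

1.552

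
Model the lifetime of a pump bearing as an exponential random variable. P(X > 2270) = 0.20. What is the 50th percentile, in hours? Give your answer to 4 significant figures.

e^(−λ·2270) = 0.20 ⇒ λ = −ln(0.20)/2270 = 0.000709003.
50th percentile: 1 − e^(−λt) = 0.5, t = −ln(0.5)/λ = 977.636 hours.

977.6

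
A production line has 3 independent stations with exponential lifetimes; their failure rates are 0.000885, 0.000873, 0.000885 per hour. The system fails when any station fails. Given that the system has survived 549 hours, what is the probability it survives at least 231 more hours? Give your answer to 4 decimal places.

0.5431

Time to first failure ~ Exp(Σλ) with Σλ = 0.002643.
By memorylessness, P(T > 549+231 | T > 549) = P(T > 231) = e^(−0.002643·231) ≈ 0.5431.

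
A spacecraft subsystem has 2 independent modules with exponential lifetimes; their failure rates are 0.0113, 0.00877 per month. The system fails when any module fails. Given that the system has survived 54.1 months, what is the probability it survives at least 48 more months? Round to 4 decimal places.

0.3816

Time to first failure ~ Exp(Σλ) with Σλ = 0.02007.
By memorylessness, P(T > 54.1+48 | T > 54.1) = P(T > 48) = e^(−0.02007·48) ≈ 0.3816.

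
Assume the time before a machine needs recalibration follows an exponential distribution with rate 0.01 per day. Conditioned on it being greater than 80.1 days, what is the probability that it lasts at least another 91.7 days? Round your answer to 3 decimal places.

0.400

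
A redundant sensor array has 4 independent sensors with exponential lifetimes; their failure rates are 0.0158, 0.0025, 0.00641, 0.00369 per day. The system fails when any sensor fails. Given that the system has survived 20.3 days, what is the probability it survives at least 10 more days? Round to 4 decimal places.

0.7528

Time to first failure ~ Exp(Σλ) with Σλ = 0.0284.
By memorylessness, P(T > 20.3+10 | T > 20.3) = P(T > 10) = e^(−0.0284·10) ≈ 0.7528.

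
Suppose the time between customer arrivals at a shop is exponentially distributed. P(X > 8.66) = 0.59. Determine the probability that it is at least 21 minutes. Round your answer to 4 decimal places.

e^(−λ·8.66) = 0.59 ⇒ λ = −ln(0.59)/8.66 = 0.0609276.
P(X > 21) = e^(−0.0609276·21) = e^(−1.2795) ≈ 0.2782.

0.2782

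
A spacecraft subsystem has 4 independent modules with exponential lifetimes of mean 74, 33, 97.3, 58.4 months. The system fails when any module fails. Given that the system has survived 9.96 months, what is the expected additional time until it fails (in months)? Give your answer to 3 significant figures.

14.0

First-failure rate Σλ = 1/74 + 1/33 + 1/97.3 + 1/58.4 = 0.0712173.
By memorylessness the expected residual is 1/Σλ = 14.0415 months, regardless of the 9.96 already elapsed.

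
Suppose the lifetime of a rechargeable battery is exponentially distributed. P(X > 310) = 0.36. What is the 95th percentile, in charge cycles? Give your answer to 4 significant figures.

e^(−λ·310) = 0.36 ⇒ λ = −ln(0.36)/310 = 0.00329565.
95th percentile: 1 − e^(−λt) = 0.95, t = −ln(0.05)/λ = 908.996 charge cycles.

909.0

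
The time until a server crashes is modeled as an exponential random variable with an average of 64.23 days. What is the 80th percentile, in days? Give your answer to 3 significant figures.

The rate is λ = 1/64.23 = 0.015569 per day.
Set 1 − e^(−λt) = 0.8, so t = −ln(0.2)/λ = 1.6094/0.015569 ≈ 103.374 days.

103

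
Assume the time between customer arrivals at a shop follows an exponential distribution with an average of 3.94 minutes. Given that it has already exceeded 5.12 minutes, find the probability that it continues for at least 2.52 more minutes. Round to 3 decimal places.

The rate is λ = 1/3.94 = 0.253807 per minute.
The exponential is memoryless, so the remaining time is again Exp(λ): the condition X > 5.12 is irrelevant.
P(X > 2.52) = e^(−0.63959) ≈ 0.528.

0.528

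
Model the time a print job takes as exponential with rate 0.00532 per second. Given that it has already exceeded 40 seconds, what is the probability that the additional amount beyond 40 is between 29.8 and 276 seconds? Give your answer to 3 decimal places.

Memoryless: the residual past 40 is again Exp(λ).
P(29.8 < residual < 276) = e^(−λ·29.8) − e^(−λ·276) = 0.85339 − 0.23031 ≈ 0.623.

0.623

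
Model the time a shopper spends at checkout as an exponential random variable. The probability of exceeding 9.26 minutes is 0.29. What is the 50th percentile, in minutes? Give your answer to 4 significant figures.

5.185

e^(−λ·9.26) = 0.29 ⇒ λ = −ln(0.29)/9.26 = 0.13368.
50th percentile: 1 − e^(−λt) = 0.5, t = −ln(0.5)/λ = 5.18513 minutes.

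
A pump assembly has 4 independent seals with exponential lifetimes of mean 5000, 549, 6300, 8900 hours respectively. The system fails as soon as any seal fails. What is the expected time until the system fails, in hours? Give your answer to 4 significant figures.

The first failure time is exponential with rate Σλ_i = 1/5000 + 1/549 + 1/6300 + 1/8900 = 0.00229258 per hour.
E[min] = 1/Σλ = 1/0.00229258 = 436.189 hours.

436.2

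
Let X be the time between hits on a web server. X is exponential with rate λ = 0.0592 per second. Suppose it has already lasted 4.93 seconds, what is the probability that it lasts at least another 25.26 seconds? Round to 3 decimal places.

The exponential is memoryless, so the remaining time is again Exp(λ): the condition X > 4.93 is irrelevant.
P(X > 25.26) = e^(−1.4954) ≈ 0.224.

0.224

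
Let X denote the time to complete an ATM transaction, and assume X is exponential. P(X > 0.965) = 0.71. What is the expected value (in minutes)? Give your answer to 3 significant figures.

2.82

e^(−λ·0.965) = 0.71 ⇒ λ = −ln(0.71)/0.965 = 0.354912.
Mean = 1/λ = 2.8176 minutes.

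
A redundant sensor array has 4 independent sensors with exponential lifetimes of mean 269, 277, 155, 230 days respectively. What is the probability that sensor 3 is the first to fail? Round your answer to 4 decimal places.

Rates: λ_i = 1/mean_i → 0.00371747, 0.00361011, 0.00645161, 0.00434783; Σλ = 0.018127.
P(sensor 3 first) = λ_3/Σλ = 0.00645161/0.018127 ≈ 0.3559.

0.3559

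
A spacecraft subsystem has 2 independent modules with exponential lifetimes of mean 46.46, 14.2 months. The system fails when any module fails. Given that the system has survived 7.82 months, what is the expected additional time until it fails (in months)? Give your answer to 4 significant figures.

10.88

First-failure rate Σλ = 1/46.46 + 1/14.2 = 0.0919464.
By memorylessness the expected residual is 1/Σλ = 10.8759 months, regardless of the 7.82 already elapsed.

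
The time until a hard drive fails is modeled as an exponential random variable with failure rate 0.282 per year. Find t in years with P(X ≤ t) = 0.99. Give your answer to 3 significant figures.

Set 1 − e^(−λt) = 0.99, so t = −ln(0.01)/λ = 4.6052/0.282 ≈ 16.3304 years.

16.3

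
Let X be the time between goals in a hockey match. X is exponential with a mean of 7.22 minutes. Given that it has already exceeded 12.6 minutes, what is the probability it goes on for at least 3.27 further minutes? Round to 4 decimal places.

0.6358

The rate is λ = 1/7.22 = 0.138504 per minute.
By the memoryless property, P(X > 12.6+3.27 | X > 12.6) = P(X > 3.27).
P(X > 3.27) = e^(−0.45291) ≈ 0.6358.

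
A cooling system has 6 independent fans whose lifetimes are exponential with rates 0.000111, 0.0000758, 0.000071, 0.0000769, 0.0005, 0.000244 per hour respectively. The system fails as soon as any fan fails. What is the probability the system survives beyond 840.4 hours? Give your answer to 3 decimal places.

The time to first failure is exponential with rate Σλ = 0.000111 + 0.0000758 + 0.000071 + 0.0000769 + 0.0005 + 0.000244 = 0.0010787.
P(min > 840.4) = e^(−0.0010787·840.4) = e^(−0.90654) ≈ 0.404.

0.404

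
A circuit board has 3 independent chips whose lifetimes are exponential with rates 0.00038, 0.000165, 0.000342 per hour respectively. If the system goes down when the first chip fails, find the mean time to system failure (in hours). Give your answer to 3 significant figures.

The time to first failure is exponential with rate Σλ = 0.00038 + 0.000165 + 0.000342 = 0.000887.
E[min] = 1/Σλ = 1/0.000887 = 1127.4 hours.

1130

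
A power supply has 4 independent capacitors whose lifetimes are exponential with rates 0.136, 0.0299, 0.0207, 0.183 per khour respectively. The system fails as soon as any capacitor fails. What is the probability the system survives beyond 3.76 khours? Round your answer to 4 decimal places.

The time to first failure is exponential with rate Σλ = 0.136 + 0.0299 + 0.0207 + 0.183 = 0.3696.
P(min > 3.76) = e^(−0.3696·3.76) = e^(−1.3897) ≈ 0.2492.

0.2492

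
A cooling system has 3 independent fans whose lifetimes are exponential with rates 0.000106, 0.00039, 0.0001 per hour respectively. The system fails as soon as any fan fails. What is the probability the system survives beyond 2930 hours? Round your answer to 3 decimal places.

The time to first failure is exponential with rate Σλ = 0.000106 + 0.00039 + 0.0001 = 0.000596.
P(min > 2930) = e^(−0.000596·2930) = e^(−1.7463) ≈ 0.174.

0.174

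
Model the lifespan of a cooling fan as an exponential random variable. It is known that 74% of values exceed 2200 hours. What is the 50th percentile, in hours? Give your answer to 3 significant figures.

5060

e^(−λ·2200) = 0.74 ⇒ λ = −ln(0.74)/2200 = 0.000136866.
50th percentile: 1 − e^(−λt) = 0.5, t = −ln(0.5)/λ = 5064.42 hours.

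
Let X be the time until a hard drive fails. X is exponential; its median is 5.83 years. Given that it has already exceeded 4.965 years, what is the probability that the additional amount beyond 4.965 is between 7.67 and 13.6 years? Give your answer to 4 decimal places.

0.2033

For an exponential, median = ln(2)/λ, so λ = ln 2 / 5.83 = 0.118893 per year.
Memoryless: the residual past 4.965 is again Exp(λ).
P(7.67 < residual < 13.6) = e^(−λ·7.67) − e^(−λ·13.6) = 0.40176 − 0.19850 ≈ 0.2033.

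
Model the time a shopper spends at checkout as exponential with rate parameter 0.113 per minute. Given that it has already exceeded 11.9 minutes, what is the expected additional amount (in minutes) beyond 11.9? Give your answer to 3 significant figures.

By memorylessness, the remaining amount past any threshold is again Exp(λ) with mean 1/λ = 8.84956 minutes.

8.85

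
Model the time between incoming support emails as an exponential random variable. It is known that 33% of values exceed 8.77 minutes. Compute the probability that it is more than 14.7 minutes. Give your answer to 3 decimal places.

e^(−λ·8.77) = 0.33 ⇒ λ = −ln(0.33)/8.77 = 0.126415.
P(X > 14.7) = e^(−0.126415·14.7) = e^(−1.8583) ≈ 0.156.

0.156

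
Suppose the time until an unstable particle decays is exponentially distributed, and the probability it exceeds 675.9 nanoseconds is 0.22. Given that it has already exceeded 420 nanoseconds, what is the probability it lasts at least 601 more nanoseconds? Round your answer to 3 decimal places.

From e^(−λ·675.9) = 0.22, λ = −ln(0.22)/675.9 = 0.00224017.
Memoryless: P(X > 420+601 | X > 420) = P(X > 601) = e^(−0.00224017·601) ≈ 0.260.

0.260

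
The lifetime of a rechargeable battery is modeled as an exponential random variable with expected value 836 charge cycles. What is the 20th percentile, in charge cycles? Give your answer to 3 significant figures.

The rate is λ = 1/836 = 0.00119617 per charge cycle.
Set 1 − e^(−λt) = 0.2, so t = −ln(0.8)/λ = 0.22314/0.00119617 ≈ 186.548 charge cycles.

187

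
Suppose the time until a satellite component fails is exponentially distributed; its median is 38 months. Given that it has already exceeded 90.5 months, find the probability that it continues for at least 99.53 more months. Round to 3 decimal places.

0.163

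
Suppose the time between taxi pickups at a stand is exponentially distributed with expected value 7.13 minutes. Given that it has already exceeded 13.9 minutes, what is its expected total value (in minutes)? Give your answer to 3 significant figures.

The rate is λ = 1/7.13 = 0.140252 per minute.
By memorylessness, E[X | X > 13.9] = 13.9 + 1/λ = 13.9 + 7.13 = 21.03 minutes.

21.0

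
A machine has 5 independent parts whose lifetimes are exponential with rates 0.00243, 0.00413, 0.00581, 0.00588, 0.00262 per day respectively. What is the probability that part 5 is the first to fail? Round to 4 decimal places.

0.1255

The time to first failure is exponential with rate Σλ = 0.00243 + 0.00413 + 0.00581 + 0.00588 + 0.00262 = 0.02087.
P(part 5 first) = λ_5/Σλ = 0.00262/0.02087 ≈ 0.1255.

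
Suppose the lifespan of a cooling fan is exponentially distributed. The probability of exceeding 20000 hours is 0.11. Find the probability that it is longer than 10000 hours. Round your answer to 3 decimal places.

e^(−λ·20000) = 0.11 ⇒ λ = −ln(0.11)/20000 = 0.000110364.
P(X > 10000) = e^(−0.000110364·10000) = e^(−1.1036) ≈ 0.332.

0.332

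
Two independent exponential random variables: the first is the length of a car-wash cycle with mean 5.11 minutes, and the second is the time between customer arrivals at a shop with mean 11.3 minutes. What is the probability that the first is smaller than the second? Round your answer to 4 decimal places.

λ_1 = 1/5.11 = 0.195695, λ_2 = 1/11.3 = 0.0884956.
For independent exponentials, P(the first < the second) = λ_1/(λ_1+λ_2) = 0.195695/0.28419 ≈ 0.6886.

0.6886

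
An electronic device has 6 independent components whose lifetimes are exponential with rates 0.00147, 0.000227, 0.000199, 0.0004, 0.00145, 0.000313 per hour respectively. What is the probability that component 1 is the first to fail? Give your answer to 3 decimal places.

The time to first failure is exponential with rate Σλ = 0.00147 + 0.000227 + 0.000199 + 0.0004 + 0.00145 + 0.000313 = 0.004059.
P(component 1 first) = λ_1/Σλ = 0.00147/0.004059 ≈ 0.362.

0.362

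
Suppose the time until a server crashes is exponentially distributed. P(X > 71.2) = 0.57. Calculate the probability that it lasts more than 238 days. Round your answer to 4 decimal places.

0.1527

e^(−λ·71.2) = 0.57 ⇒ λ = −ln(0.57)/71.2 = 0.00789493.
P(X > 238) = e^(−0.00789493·238) = e^(−1.879) ≈ 0.1527.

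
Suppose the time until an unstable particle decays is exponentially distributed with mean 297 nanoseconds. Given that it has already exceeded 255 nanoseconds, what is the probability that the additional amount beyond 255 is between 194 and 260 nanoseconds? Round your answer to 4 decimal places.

0.1037

The rate is λ = 1/297 = 0.003367 per nanosecond.
Memoryless: the residual past 255 is again Exp(λ).
P(194 < residual < 260) = e^(−λ·194) − e^(−λ·260) = 0.52038 − 0.41669 ≈ 0.1037.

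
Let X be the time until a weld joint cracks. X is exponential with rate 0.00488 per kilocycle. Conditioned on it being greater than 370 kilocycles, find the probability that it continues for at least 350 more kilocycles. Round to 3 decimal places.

By the memoryless property, P(X > 370+350 | X > 370) = P(X > 350).
P(X > 350) = e^(−1.708) ≈ 0.181.

0.181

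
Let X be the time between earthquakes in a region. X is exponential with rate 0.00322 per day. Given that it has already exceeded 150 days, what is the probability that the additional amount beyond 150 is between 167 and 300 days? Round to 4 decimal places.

0.2035

Memoryless: the residual past 150 is again Exp(λ).
P(167 < residual < 300) = e^(−λ·167) − e^(−λ·300) = 0.58407 − 0.38060 ≈ 0.2035.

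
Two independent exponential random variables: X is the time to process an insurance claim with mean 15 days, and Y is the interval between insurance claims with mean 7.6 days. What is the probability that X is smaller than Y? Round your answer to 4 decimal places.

0.3363

λ_1 = 1/15 = 0.0666667, λ_2 = 1/7.6 = 0.131579.
For independent exponentials, P(X < Y) = λ_1/(λ_1+λ_2) = 0.0666667/0.198246 ≈ 0.3363.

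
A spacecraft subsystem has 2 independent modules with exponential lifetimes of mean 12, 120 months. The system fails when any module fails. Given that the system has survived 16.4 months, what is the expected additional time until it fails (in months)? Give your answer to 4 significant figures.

First-failure rate Σλ = 1/12 + 1/120 = 0.0916667.
By memorylessness the expected residual is 1/Σλ = 10.9091 months, regardless of the 16.4 already elapsed.

10.91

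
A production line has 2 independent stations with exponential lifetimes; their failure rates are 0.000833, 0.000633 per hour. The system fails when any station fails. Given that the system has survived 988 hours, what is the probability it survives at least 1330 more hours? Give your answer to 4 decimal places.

0.1423

Time to first failure ~ Exp(Σλ) with Σλ = 0.001466.
By memorylessness, P(T > 988+1330 | T > 988) = P(T > 1330) = e^(−0.001466·1330) ≈ 0.1423.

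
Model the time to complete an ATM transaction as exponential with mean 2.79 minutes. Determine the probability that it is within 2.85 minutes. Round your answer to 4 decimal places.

0.6399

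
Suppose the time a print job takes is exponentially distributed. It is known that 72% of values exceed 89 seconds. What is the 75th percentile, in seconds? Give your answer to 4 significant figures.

e^(−λ·89) = 0.72 ⇒ λ = −ln(0.72)/89 = 0.00369106.
75th percentile: 1 − e^(−λt) = 0.75, t = −ln(0.25)/λ = 375.582 seconds.

375.6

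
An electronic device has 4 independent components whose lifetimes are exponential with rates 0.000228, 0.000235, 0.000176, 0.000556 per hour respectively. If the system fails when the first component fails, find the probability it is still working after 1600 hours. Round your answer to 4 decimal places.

The time to first failure is exponential with rate Σλ = 0.000228 + 0.000235 + 0.000176 + 0.000556 = 0.001195.
P(min > 1600) = e^(−0.001195·1600) = e^(−1.912) ≈ 0.1478.

0.1478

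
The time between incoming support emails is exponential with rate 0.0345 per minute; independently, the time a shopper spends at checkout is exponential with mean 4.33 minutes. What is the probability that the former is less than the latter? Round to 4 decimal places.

λ_1 = 0.0345, λ_2 = 1/4.33 = 0.230947.
For independent exponentials, P(the former < the latter) = λ_1/(λ_1+λ_2) = 0.0345/0.265447 ≈ 0.1300.

0.1300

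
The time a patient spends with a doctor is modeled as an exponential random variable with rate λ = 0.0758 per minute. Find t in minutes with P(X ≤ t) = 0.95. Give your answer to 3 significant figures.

39.5

Set 1 − e^(−λt) = 0.95, so t = −ln(0.05)/λ = 2.9957/0.0758 ≈ 39.5215 minutes.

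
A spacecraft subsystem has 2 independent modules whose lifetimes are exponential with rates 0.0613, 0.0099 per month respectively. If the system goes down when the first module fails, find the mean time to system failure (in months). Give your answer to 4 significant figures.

14.04

The time to first failure is exponential with rate Σλ = 0.0613 + 0.0099 = 0.0712.
E[min] = 1/Σλ = 1/0.0712 = 14.0449 months.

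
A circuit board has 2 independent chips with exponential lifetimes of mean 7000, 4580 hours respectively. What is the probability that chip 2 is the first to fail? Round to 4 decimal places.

0.6045

Rates: λ_i = 1/mean_i → 0.000142857, 0.000218341; Σλ = 0.000361198.
P(chip 2 first) = λ_2/Σλ = 0.000218341/0.000361198 ≈ 0.6045.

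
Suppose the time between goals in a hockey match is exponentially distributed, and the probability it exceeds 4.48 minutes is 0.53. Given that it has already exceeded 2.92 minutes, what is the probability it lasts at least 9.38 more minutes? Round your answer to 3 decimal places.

From e^(−λ·4.48) = 0.53, λ = −ln(0.53)/4.48 = 0.141714.
Memoryless: P(X > 2.92+9.38 | X > 2.92) = P(X > 9.38) = e^(−0.141714·9.38) ≈ 0.265.

0.265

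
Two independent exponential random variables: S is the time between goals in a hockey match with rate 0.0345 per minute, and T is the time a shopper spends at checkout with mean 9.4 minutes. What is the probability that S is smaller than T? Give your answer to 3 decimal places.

λ_1 = 0.0345, λ_2 = 1/9.4 = 0.106383.
For independent exponentials, P(S < T) = λ_1/(λ_1+λ_2) = 0.0345/0.140883 ≈ 0.245.

0.245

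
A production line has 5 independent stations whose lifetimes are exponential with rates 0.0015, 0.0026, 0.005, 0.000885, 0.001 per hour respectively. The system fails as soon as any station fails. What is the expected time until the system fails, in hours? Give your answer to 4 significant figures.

91.03

The time to first failure is exponential with rate Σλ = 0.0015 + 0.0026 + 0.005 + 0.000885 + 0.001 = 0.010985.
E[min] = 1/Σλ = 1/0.010985 = 91.0332 hours.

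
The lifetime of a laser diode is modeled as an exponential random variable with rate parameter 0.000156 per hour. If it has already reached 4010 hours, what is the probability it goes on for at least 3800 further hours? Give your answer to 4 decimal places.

0.5528

P(X > s+t | X > s) = e^(−λ(s+t))/e^(−λs) = e^(−λt), independent of s = 4010.
P(X > 3800) = e^(−0.5928) ≈ 0.5528.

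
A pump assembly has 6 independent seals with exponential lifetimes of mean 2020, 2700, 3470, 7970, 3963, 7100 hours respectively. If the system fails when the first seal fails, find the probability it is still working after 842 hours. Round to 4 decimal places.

0.2446

The first failure time is exponential with rate Σλ_i = 1/2020 + 1/2700 + 1/3470 + 1/7970 + 1/3963 + 1/7100 = 0.00167225 per hour.
P(min > 842) = e^(−0.00167225·842) = e^(−1.408) ≈ 0.2446.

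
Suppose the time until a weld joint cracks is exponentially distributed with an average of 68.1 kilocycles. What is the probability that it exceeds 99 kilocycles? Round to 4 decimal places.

0.2337

The rate is λ = 1/68.1 = 0.0146843 per kilocycle.
P(X > 99) = e^(−λ·99) = e^(−1.4537) ≈ 0.2337.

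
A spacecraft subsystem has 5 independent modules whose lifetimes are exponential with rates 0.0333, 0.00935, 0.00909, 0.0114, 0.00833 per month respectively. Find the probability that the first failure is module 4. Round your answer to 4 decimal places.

0.1595

The time to first failure is exponential with rate Σλ = 0.0333 + 0.00935 + 0.00909 + 0.0114 + 0.00833 = 0.07147.
P(module 4 first) = λ_4/Σλ = 0.0114/0.07147 ≈ 0.1595.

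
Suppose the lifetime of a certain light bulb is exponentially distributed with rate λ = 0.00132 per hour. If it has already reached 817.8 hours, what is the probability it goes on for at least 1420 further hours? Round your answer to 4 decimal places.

By the memoryless property, P(X > 817.8+1420 | X > 817.8) = P(X > 1420).
P(X > 1420) = e^(−1.8744) ≈ 0.1534.

0.1534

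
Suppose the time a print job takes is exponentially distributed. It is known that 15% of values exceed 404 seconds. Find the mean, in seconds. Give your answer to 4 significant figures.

213.0

e^(−λ·404) = 0.15 ⇒ λ = −ln(0.15)/404 = 0.00469584.
Mean = 1/λ = 212.954 seconds.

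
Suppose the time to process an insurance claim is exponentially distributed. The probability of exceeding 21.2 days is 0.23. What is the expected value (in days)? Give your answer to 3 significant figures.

14.4

e^(−λ·21.2) = 0.23 ⇒ λ = −ln(0.23)/21.2 = 0.0693243.
Mean = 1/λ = 14.4249 days.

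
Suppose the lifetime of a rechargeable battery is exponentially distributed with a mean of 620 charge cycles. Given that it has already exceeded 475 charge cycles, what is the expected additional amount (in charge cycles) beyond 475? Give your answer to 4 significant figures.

620.0

The rate is λ = 1/620 = 0.0016129 per charge cycle.
By memorylessness, the remaining amount past any threshold is again Exp(λ) with mean 1/λ = 620 charge cycles.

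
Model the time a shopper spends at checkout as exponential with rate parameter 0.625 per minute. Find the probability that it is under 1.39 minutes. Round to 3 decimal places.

P(X ≤ 1.39) = 1 − e^(−λ·1.39) = 1 − e^(−0.86875) ≈ 0.581.

0.581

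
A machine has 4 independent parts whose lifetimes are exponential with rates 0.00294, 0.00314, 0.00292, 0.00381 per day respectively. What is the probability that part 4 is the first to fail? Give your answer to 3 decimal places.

0.297

The time to first failure is exponential with rate Σλ = 0.00294 + 0.00314 + 0.00292 + 0.00381 = 0.01281.
P(part 4 first) = λ_4/Σλ = 0.00381/0.01281 ≈ 0.297.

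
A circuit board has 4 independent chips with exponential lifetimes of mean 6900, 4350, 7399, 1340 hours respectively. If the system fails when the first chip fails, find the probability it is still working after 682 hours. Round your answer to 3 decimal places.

0.425

The first failure time is exponential with rate Σλ_i = 1/6900 + 1/4350 + 1/7399 + 1/1340 = 0.00125623 per hour.
P(min > 682) = e^(−0.00125623·682) = e^(−0.85675) ≈ 0.425.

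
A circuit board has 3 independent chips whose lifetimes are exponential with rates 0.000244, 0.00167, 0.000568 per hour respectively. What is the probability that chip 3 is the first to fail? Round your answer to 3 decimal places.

The time to first failure is exponential with rate Σλ = 0.000244 + 0.00167 + 0.000568 = 0.002482.
P(chip 3 first) = λ_3/Σλ = 0.000568/0.002482 ≈ 0.229.

0.229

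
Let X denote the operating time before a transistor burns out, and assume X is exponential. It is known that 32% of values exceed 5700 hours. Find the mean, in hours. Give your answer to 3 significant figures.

e^(−λ·5700) = 0.32 ⇒ λ = −ln(0.32)/5700 = 0.000199901.
Mean = 1/λ = 5002.48 hours.

5000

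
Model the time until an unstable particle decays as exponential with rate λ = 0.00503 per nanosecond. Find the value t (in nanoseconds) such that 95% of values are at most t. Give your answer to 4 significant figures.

595.6

Set 1 − e^(−λt) = 0.95, so t = −ln(0.05)/λ = 2.9957/0.00503 ≈ 595.573 nanoseconds.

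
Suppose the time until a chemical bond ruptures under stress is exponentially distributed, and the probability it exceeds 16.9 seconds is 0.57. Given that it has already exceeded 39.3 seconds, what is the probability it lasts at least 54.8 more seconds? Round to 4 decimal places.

From e^(−λ·16.9) = 0.57, λ = −ln(0.57)/16.9 = 0.0332615.
Memoryless: P(X > 39.3+54.8 | X > 39.3) = P(X > 54.8) = e^(−0.0332615·54.8) ≈ 0.1616.

0.1616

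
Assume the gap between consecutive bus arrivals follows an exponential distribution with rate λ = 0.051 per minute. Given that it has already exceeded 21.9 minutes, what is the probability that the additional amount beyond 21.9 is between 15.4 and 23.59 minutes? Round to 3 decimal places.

0.156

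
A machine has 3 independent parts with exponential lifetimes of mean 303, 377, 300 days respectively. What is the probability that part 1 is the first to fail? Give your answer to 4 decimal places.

Rates: λ_i = 1/mean_i → 0.00330033, 0.00265252, 0.00333333; Σλ = 0.00928618.
P(part 1 first) = λ_1/Σλ = 0.00330033/0.00928618 ≈ 0.3554.

0.3554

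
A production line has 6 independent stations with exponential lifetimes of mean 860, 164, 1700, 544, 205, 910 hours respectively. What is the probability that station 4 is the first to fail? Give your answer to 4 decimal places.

Rates: λ_i = 1/mean_i → 0.00116279, 0.00609756, 0.000588235, 0.00183824, 0.00487805, 0.0010989; Σλ = 0.0156638.
P(station 4 first) = λ_4/Σλ = 0.00183824/0.0156638 ≈ 0.1174.

0.1174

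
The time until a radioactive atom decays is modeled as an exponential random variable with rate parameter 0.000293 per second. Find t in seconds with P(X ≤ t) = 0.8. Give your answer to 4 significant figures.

Set 1 − e^(−λt) = 0.8, so t = −ln(0.2)/λ = 1.6094/0.000293 ≈ 5492.96 seconds.

5493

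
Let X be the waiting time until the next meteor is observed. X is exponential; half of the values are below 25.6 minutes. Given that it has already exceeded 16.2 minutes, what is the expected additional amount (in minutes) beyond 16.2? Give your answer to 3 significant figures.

For an exponential, median = ln(2)/λ, so λ = ln 2 / 25.6 = 0.0270761 per minute.
By memorylessness, the remaining amount past any threshold is again Exp(λ) with mean 1/λ = 36.933 minutes.

36.9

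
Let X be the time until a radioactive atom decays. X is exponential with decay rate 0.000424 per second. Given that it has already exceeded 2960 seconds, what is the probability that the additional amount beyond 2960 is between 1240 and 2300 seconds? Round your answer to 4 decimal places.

0.2140

Memoryless: the residual past 2960 is again Exp(λ).
P(1240 < residual < 2300) = e^(−λ·1240) − e^(−λ·2300) = 0.59111 − 0.37712 ≈ 0.2140.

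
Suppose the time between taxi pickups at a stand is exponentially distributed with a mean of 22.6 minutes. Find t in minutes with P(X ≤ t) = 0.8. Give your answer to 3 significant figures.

36.4

The rate is λ = 1/22.6 = 0.0442478 per minute.
Set 1 − e^(−λt) = 0.8, so t = −ln(0.2)/λ = 1.6094/0.0442478 ≈ 36.3733 minutes.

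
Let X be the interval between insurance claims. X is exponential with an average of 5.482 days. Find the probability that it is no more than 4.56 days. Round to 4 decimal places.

The rate is λ = 1/5.482 = 0.182415 per day.
P(X ≤ 4.56) = 1 − e^(−λ·4.56) = 1 − e^(−0.83181) ≈ 0.5647.

0.5647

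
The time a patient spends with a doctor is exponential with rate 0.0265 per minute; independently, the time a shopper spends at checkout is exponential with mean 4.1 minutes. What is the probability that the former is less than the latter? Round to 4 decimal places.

λ_1 = 0.0265, λ_2 = 1/4.1 = 0.243902.
For independent exponentials, P(the former < the latter) = λ_1/(λ_1+λ_2) = 0.0265/0.270402 ≈ 0.0980.

0.0980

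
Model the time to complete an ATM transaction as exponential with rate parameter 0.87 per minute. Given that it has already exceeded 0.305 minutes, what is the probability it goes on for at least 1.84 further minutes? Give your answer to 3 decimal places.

The exponential is memoryless, so the remaining time is again Exp(λ): the condition X > 0.305 is irrelevant.
P(X > 1.84) = e^(−1.6008) ≈ 0.202.

0.202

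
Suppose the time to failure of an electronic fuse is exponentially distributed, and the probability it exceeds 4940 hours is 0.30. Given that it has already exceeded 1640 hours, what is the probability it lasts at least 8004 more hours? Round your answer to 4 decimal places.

0.1422

From e^(−λ·4940) = 0.30, λ = −ln(0.30)/4940 = 0.000243719.
Memoryless: P(X > 1640+8004 | X > 1640) = P(X > 8004) = e^(−0.000243719·8004) ≈ 0.1422.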